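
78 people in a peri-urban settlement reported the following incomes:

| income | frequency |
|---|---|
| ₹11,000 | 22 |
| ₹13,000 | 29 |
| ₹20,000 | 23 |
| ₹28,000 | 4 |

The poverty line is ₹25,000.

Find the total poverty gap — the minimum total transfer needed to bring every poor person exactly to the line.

Below z: 22×₹11,000, 29×₹13,000, 23×₹20,000 (q = 74 of N = 78).
Individual gaps: 22×(25000−11000) = 308000; 29×(25000−13000) = 348000; 23×(25000−20000) = 115000.
Aggregate gap = ₹771,000.

₹771,000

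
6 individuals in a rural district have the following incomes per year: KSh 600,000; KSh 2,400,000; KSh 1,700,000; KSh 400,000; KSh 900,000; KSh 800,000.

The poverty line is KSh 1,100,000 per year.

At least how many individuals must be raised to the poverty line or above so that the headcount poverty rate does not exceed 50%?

4 of the 6 individuals are poor, so H = 4/6 = 0.667.
A headcount ratio of at most 50% allows at most ⌊0.50 × 6⌋ = 3 poor individuals.
So at least 4 − 3 = 1 must be lifted.

1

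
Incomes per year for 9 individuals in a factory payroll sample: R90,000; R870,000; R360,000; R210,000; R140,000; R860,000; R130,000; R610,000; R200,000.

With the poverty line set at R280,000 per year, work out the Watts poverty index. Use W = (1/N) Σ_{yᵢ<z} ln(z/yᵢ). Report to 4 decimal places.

0.3577

Poor units: R90,000, R130,000, R140,000, R200,000, R210,000 (q = 5 of N = 9).
Log shortfalls: ln(280000/90000) = 1.1350; ln(280000/130000) = 0.7673; ln(280000/140000) = 0.6931; ln(280000/200000) = 0.3365; ln(280000/210000) = 0.2877.
W = 3.219537 / 9 = 0.3577.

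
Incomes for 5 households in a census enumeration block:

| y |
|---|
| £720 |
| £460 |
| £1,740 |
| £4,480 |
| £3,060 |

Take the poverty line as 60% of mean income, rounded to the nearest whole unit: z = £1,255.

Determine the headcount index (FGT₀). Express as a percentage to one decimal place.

2 of the 5 households have income below £1,255.
H = 2/5 = 40.0%.

40.0%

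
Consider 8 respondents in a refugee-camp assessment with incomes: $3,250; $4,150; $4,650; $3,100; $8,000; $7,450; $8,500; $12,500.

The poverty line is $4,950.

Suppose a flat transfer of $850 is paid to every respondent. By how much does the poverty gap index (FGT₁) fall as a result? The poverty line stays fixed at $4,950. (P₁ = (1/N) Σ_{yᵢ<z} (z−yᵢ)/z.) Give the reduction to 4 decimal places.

Before: below the line — $3,100, $3,250, $4,150, $4,650; poverty gap index (FGT₁) = 0.117424.
After the $850 transfer: below the line — $3,950, $4,100; poverty gap index (FGT₁) = 0.046717.
Reduction = 0.117424 − 0.046717 = 0.0707.

0.0707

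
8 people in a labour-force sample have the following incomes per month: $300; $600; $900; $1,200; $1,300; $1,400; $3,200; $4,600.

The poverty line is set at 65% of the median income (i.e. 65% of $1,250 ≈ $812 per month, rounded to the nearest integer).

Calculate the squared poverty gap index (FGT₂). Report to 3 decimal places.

Incomes under z: $300, $600 (q = 2 of N = 8).
Normalized shortfalls: (812−300)/812 = 0.6305; (812−600)/812 = 0.2611.
Squared: 0.3976; 0.0682.
Sum = 0.465748; P₂ = 0.465748 / 8 = 0.058.

0.058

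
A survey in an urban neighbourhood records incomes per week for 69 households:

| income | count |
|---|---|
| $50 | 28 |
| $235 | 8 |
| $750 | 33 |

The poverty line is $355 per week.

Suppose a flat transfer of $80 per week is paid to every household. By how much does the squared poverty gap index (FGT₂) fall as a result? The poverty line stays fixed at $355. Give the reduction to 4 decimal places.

0.1483

Before: below the line — 28×$50, 8×$235; squared poverty gap index (FGT₂) = 0.312786.
After the $80 transfer: below the line — 28×$130, 8×$315; squared poverty gap index (FGT₂) = 0.164483.
Reduction = 0.312786 − 0.164483 = 0.1483.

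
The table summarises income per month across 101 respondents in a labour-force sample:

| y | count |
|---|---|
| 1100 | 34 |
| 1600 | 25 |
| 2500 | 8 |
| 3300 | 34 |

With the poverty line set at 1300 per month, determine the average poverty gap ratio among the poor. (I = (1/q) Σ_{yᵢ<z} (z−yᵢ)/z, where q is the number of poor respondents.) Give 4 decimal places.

Below z: 34×1100 (q = 34 of N = 101).
Relative gaps: 0.1538 (×34); sum = 5.230769.
The income-gap ratio divides by q (the poor only): 5.230769 / 34 = 0.1538.

0.1538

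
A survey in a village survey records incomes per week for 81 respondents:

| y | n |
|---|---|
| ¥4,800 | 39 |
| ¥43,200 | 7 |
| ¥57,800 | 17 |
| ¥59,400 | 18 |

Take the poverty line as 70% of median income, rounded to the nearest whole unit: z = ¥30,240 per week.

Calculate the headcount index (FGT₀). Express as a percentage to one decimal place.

48.1%

39 of the 81 respondents have income below ¥30,240.
H = 39/81 = 48.1%.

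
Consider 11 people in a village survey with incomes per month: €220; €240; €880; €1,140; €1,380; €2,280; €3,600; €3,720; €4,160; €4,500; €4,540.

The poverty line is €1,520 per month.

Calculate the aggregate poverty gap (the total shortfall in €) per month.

€3,740

Poor units: €220, €240, €880, €1,140, €1,380 (q = 5 of N = 11).
Individual gaps: 1520−220 = 1300; 1520−240 = 1280; 1520−880 = 640; 1520−1140 = 380; 1520−1380 = 140.
Aggregate gap = €3,740.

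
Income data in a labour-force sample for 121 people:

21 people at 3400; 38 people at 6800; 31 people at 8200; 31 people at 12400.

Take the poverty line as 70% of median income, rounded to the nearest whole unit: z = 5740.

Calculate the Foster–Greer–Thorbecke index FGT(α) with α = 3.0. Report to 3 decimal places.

0.012

Below z: 21×3400 (q = 21 of N = 121).
Relative gaps: (5740−3400)/5740 = 0.4077 (×21).
Raised to α = 3.0: 0.06775 (×21).
Sum = 1.422759; FGT(3.0) = 1.422759 / 121 = 0.012.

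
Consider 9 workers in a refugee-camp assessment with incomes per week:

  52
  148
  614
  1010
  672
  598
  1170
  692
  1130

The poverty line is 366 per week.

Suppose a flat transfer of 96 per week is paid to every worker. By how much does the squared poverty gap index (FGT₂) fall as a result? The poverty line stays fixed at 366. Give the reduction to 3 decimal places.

Before: below the line — 52, 148; squared poverty gap index (FGT₂) = 0.12120.
After the 96 transfer: below the line — 148, 244; squared poverty gap index (FGT₂) = 0.05176.
Reduction = 0.12120 − 0.05176 = 0.069.

0.069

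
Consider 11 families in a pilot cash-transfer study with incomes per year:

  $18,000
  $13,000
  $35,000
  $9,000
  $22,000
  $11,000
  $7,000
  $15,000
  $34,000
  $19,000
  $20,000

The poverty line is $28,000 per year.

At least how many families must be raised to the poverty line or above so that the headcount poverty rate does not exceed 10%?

8

Currently q = 9 of N = 11 are below the line (H = 0.818).
A headcount ratio of at most 10% allows at most ⌊0.10 × 11⌋ = 1 poor families.
So at least 9 − 1 = 8 must be lifted.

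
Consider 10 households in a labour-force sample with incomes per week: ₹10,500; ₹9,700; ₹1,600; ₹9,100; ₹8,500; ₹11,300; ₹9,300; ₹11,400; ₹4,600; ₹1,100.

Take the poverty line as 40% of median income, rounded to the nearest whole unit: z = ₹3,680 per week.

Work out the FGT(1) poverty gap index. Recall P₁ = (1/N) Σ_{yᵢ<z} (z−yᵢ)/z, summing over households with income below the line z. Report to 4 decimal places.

0.1266

Below z: ₹1,100, ₹1,600 (q = 2 of N = 10).
Normalized shortfalls: (3680−1100)/3680 = 0.7011; (3680−1600)/3680 = 0.5652.
Σ = 1.266304. Dividing by the full population N = 10 gives P₁ = 0.1266.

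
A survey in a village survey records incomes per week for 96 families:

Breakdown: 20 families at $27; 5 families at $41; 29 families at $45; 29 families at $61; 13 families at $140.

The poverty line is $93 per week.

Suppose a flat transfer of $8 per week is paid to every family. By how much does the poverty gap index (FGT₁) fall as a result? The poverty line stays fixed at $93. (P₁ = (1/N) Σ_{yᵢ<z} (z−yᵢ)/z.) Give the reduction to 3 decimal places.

Before: below the line — 20×$27, 5×$41, 29×$45, 29×$61; poverty gap index (FGT₁) = 0.43683.
After the $8 transfer: below the line — 20×$35, 5×$49, 29×$53, 29×$69; poverty gap index (FGT₁) = 0.36246.
Reduction = 0.43683 − 0.36246 = 0.074.

0.074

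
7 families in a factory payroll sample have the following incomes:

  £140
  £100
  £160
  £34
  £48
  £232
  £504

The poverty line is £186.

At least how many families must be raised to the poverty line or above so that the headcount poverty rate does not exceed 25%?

5 of the 7 families are poor, so H = 5/7 = 0.714.
A headcount ratio of at most 25% allows at most ⌊0.25 × 7⌋ = 1 poor families.
So at least 5 − 1 = 4 must be lifted.

4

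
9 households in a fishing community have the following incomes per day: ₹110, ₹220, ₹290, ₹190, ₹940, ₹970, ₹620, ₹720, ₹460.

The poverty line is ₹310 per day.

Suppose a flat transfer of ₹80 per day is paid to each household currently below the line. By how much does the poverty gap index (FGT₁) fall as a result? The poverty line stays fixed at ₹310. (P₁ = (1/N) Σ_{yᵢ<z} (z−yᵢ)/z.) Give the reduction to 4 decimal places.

0.0932

Before: below the line — ₹110, ₹190, ₹220, ₹290; poverty gap index (FGT₁) = 0.154122.
After the ₹80 transfer: below the line — ₹190, ₹270, ₹300; poverty gap index (FGT₁) = 0.060932.
Reduction = 0.154122 − 0.060932 = 0.0932.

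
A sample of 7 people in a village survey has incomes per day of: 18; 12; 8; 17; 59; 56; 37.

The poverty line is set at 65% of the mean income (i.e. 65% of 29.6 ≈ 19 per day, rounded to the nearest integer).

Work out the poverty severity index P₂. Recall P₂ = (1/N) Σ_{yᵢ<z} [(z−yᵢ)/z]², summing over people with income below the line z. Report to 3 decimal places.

Poor units: 8, 12, 17, 18 (q = 4 of N = 7).
Gap ratios (z−y)/z: (19−8)/19 = 0.5789; (19−12)/19 = 0.3684; (19−17)/19 = 0.1053; (19−18)/19 = 0.0526.
Squared: 0.3352; 0.1357; 0.0111; 0.0028.
Sum = 0.484765; P₂ = 0.484765 / 7 = 0.069.

0.069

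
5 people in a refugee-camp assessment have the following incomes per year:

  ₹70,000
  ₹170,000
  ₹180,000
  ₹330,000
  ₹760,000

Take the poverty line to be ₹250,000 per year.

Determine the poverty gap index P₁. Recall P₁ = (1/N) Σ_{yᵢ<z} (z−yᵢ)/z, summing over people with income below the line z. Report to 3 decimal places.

0.264

Poor units: ₹70,000, ₹170,000, ₹180,000 (q = 3 of N = 5).
Normalized shortfalls: (250000−70000)/250000 = 0.7200; (250000−170000)/250000 = 0.3200; (250000−180000)/250000 = 0.2800.
Σ = 1.320000. Dividing by the full population N = 5 gives P₁ = 0.264.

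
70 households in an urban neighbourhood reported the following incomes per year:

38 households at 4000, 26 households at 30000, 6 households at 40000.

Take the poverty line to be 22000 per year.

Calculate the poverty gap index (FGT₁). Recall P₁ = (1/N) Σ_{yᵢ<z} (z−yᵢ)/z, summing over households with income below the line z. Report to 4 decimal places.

Poor units: 38×4000 (q = 38 of N = 70).
Shortfall ratios: (22000−4000)/22000 = 0.8182 (×38).
Σ = 31.090909. Dividing by the full population N = 70 gives P₁ = 0.4442.

0.4442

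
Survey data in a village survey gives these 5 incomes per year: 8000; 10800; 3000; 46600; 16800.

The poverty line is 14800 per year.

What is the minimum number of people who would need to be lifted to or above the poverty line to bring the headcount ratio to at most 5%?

3 of the 5 people are poor, so H = 3/5 = 0.600.
A headcount ratio of at most 5% allows at most ⌊0.05 × 5⌋ = 0 poor people.
So at least 3 − 0 = 3 must be lifted.

3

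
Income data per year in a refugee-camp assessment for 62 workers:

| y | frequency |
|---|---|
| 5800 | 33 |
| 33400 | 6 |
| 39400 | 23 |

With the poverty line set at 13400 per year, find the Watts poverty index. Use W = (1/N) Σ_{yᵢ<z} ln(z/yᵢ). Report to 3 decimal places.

0.446

Poor units: 33×5800 (q = 33 of N = 62).
ln(z/y) terms: ln(13400/5800) = 0.8374 (×33).
W = 27.634094 / 62 = 0.446.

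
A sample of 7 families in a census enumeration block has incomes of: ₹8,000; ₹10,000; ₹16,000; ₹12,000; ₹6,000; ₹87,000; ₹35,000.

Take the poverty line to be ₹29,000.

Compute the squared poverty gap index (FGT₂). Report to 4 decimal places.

Below the line: ₹6,000, ₹8,000, ₹10,000, ₹12,000, ₹16,000 (q = 5 of N = 7).
Normalized shortfalls: (29000−6000)/29000 = 0.7931; (29000−8000)/29000 = 0.7241; (29000−10000)/29000 = 0.6552; (29000−12000)/29000 = 0.5862; (29000−16000)/29000 = 0.4483.
Squared: 0.6290; 0.5244; 0.4293; 0.3436; 0.2010.
Sum = 2.127229; P₂ = 2.127229 / 7 = 0.3039.

0.3039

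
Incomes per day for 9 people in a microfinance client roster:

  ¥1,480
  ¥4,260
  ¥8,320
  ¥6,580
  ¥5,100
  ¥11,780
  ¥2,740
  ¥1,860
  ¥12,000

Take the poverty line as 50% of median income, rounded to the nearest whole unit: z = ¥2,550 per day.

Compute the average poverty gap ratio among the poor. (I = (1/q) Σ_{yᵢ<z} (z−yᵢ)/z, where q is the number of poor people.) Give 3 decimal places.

0.345

Below z: ¥1,480, ¥1,860 (q = 2 of N = 9).
Relative gaps: 0.4196, 0.2706; sum = 0.690196.
I averages over the q = 2 poor units only: 0.690196 / 2 = 0.345.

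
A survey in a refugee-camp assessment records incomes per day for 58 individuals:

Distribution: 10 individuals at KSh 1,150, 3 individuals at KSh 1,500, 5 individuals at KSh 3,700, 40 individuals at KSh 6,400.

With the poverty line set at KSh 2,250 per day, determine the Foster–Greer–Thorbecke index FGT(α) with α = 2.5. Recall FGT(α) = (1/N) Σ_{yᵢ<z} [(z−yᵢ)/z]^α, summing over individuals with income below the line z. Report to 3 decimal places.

0.032

Poor units: 10×KSh 1,150, 3×KSh 1,500 (q = 13 of N = 58).
Shortfall ratios: (2250−1150)/2250 = 0.4889 (×10); (2250−1500)/2250 = 0.3333 (×3).
Raised to α = 2.5: 0.16712 (×10); 0.06415 (×3).
Sum = 1.863639; FGT(2.5) = 1.863639 / 58 = 0.032.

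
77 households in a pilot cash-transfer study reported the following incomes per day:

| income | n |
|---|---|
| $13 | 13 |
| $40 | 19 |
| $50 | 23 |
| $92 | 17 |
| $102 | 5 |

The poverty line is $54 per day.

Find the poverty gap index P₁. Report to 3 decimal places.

0.214

Below the line: 13×$13, 19×$40, 23×$50 (q = 55 of N = 77).
Shortfall ratios: (54−13)/54 = 0.7593 (×13); (54−40)/54 = 0.2593 (×19); (54−50)/54 = 0.0741 (×23).
Sum of shortfalls = 16.500000; P₁ averages over all N: 16.500000 / 77 = 0.214.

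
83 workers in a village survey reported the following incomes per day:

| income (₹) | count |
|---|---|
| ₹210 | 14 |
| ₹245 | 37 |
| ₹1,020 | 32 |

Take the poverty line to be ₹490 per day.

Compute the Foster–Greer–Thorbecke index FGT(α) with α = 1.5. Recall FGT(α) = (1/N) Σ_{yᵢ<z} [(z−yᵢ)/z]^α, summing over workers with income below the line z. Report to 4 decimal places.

Below z: 14×₹210, 37×₹245 (q = 51 of N = 83).
Gap ratios (z−y)/z: (490−210)/490 = 0.5714 (×14); (490−245)/490 = 0.5000 (×37).
Raised to α = 1.5: 0.43196 (×14); 0.35355 (×37).
Sum = 19.128907; FGT(1.5) = 19.128907 / 83 = 0.2305.

0.2305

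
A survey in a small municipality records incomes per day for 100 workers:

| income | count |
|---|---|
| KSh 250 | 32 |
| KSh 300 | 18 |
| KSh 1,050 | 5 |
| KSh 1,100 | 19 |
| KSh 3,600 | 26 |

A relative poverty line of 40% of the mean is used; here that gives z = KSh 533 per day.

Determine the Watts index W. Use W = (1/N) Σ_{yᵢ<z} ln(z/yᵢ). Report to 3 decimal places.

0.346

Below z: 32×KSh 250, 18×KSh 300 (q = 50 of N = 100).
Log shortfalls: ln(533/250) = 0.7571 (×32); ln(533/300) = 0.5747 (×18).
W = 34.571237 / 100 = 0.346.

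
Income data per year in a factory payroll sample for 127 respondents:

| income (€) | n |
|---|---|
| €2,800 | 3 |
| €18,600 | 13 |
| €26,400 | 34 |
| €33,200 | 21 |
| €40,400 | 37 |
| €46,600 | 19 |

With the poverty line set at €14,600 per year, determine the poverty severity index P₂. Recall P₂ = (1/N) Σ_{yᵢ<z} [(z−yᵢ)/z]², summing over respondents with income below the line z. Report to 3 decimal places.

0.015

Incomes under z: 3×€2,800 (q = 3 of N = 127).
Normalized shortfalls: (14600−2800)/14600 = 0.8082 (×3).
Squared: 0.6532 (×3).
Sum = 1.959655; P₂ = 1.959655 / 127 = 0.015.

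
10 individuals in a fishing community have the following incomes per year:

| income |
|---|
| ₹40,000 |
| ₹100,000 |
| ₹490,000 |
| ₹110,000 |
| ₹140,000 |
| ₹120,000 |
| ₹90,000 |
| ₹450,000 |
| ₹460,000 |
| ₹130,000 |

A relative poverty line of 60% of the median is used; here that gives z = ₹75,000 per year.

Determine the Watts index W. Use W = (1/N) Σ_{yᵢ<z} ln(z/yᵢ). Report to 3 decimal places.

0.063

Poor units: ₹40,000 (q = 1 of N = 10).
Log shortfalls: ln(75000/40000) = 0.6286.
W = 0.628609 / 10 = 0.063.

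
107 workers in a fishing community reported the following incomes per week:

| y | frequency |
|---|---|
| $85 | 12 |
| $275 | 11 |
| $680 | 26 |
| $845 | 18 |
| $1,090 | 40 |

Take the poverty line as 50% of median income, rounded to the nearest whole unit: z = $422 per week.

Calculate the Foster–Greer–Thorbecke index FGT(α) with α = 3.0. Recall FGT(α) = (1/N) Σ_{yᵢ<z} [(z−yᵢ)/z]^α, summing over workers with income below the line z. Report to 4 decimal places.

Incomes under z: 12×$85, 11×$275 (q = 23 of N = 107).
Normalized shortfalls: (422−85)/422 = 0.7986 (×12); (422−275)/422 = 0.3483 (×11).
Raised to α = 3.0: 0.50927 (×12); 0.04227 (×11).
Sum = 6.576251; FGT(3.0) = 6.576251 / 107 = 0.0615.

0.0615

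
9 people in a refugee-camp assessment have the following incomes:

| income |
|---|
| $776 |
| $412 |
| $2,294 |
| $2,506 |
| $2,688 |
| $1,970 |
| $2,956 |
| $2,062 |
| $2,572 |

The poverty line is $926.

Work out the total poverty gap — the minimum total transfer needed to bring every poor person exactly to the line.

Incomes under z: $412, $776 (q = 2 of N = 9).
Individual gaps: 926−412 = 514; 926−776 = 150.
Aggregate gap = $664.

$664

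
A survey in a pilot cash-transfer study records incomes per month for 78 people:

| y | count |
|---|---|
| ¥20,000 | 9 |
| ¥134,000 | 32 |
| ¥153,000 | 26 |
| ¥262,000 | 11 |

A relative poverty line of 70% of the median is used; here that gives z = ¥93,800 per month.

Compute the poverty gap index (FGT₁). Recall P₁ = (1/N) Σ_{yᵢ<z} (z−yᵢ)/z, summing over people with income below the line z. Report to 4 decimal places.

Below the line: 9×¥20,000 (q = 9 of N = 78).
Relative gaps: (93800−20000)/93800 = 0.7868 (×9).
Sum of shortfalls = 7.081023; P₁ averages over all N: 7.081023 / 78 = 0.0908.

0.0908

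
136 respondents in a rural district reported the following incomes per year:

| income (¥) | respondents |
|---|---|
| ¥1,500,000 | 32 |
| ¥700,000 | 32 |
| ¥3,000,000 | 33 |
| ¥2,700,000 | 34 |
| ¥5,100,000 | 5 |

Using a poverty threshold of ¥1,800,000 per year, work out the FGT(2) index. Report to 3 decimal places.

0.094

Below z: 32×¥700,000, 32×¥1,500,000 (q = 64 of N = 136).
Shortfall ratios: (1800000−700000)/1800000 = 0.6111 (×32); (1800000−1500000)/1800000 = 0.1667 (×32).
Squared: 0.3735 (×32); 0.0278 (×32).
Sum = 12.839506; P₂ = 12.839506 / 136 = 0.094.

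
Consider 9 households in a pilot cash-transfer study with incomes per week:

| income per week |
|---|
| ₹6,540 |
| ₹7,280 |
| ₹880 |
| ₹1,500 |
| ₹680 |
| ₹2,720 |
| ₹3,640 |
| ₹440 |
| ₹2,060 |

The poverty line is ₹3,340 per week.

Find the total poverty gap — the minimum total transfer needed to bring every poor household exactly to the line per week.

₹11,760

Below z: ₹440, ₹680, ₹880, ₹1,500, ₹2,060, ₹2,720 (q = 6 of N = 9).
Individual gaps: 3340−440 = 2900; 3340−680 = 2660; 3340−880 = 2460; 3340−1500 = 1840; 3340−2060 = 1280; 3340−2720 = 620.
Aggregate gap = ₹11,760.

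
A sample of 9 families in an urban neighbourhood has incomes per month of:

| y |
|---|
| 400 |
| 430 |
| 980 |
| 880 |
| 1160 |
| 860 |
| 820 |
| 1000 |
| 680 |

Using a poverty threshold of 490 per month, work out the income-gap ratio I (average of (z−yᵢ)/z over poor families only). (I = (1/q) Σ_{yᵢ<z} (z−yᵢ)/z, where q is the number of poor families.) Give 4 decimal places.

0.1531

Incomes under z: 400, 430 (q = 2 of N = 9).
Shortfall ratios (z−y)/z: 0.1837, 0.1224; sum = 0.306122.
I averages over the q = 2 poor units only: 0.306122 / 2 = 0.1531.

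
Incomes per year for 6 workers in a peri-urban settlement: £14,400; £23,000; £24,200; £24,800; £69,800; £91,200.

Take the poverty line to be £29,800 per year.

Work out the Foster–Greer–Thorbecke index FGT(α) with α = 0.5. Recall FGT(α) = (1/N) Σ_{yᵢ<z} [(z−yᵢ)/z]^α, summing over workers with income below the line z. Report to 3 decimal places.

Below z: £14,400, £23,000, £24,200, £24,800 (q = 4 of N = 6).
Shortfall ratios: (29800−14400)/29800 = 0.5168; (29800−23000)/29800 = 0.2282; (29800−24200)/29800 = 0.1879; (29800−24800)/29800 = 0.1678.
Raised to α = 0.5: 0.71887; 0.47769; 0.43350; 0.40962.
Sum = 2.039676; FGT(0.5) = 2.039676 / 6 = 0.340.

0.340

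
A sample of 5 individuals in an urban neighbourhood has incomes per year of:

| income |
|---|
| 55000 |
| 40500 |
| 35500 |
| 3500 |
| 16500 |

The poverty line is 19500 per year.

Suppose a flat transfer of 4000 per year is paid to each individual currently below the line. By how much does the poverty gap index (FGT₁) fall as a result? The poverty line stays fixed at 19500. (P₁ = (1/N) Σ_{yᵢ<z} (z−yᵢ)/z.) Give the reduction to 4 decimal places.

0.0718

Before: below the line — 3500, 16500; poverty gap index (FGT₁) = 0.194872.
After the 4000 transfer: below the line — 7500; poverty gap index (FGT₁) = 0.123077.
Reduction = 0.194872 − 0.123077 = 0.0718.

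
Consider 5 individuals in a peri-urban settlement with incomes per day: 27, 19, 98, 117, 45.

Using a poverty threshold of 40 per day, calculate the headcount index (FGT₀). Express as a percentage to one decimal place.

2 of the 5 individuals have income below 40.
H = 2/5 = 40.0%.

40.0%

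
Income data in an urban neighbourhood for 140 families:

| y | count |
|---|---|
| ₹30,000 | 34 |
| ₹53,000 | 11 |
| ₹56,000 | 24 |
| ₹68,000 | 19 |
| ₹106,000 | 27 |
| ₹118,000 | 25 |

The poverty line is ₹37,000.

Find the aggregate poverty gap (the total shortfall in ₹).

Poor units: 34×₹30,000 (q = 34 of N = 140).
Individual gaps: 34×(37000−30000) = 238000.
Aggregate gap = ₹238,000.

₹238,000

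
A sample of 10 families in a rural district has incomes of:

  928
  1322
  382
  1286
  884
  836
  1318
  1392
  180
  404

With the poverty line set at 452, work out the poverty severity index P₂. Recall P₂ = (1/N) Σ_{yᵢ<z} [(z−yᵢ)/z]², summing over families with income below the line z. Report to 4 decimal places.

0.0397

Incomes under z: 180, 382, 404 (q = 3 of N = 10).
Gap ratios (z−y)/z: (452−180)/452 = 0.6018; (452−382)/452 = 0.1549; (452−404)/452 = 0.1062.
Squared: 0.3621; 0.0240; 0.0113.
Sum = 0.397388; P₂ = 0.397388 / 10 = 0.0397.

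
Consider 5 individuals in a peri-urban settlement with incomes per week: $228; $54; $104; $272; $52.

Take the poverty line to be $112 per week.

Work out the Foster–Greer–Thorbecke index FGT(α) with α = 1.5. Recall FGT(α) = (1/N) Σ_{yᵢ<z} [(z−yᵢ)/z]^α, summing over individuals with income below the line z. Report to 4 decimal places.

Incomes under z: $52, $54, $104 (q = 3 of N = 5).
Shortfall ratios: (112−52)/112 = 0.5357; (112−54)/112 = 0.5179; (112−104)/112 = 0.0714.
Raised to α = 1.5: 0.39210; 0.37266; 0.01909.
Sum = 0.783855; FGT(1.5) = 0.783855 / 5 = 0.1568.

0.1568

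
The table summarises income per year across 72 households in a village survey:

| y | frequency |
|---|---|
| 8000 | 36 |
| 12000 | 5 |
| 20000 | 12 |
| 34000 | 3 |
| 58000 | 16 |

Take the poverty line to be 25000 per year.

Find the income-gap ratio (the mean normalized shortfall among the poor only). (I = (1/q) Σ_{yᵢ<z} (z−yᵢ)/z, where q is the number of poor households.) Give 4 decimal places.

Below z: 36×8000, 5×12000, 12×20000 (q = 53 of N = 72).
Relative gaps: 0.6800 (×36), 0.5200 (×5), 0.2000 (×12); sum = 29.480000.
The income-gap ratio divides by q (the poor only): 29.480000 / 53 = 0.5562.

0.5562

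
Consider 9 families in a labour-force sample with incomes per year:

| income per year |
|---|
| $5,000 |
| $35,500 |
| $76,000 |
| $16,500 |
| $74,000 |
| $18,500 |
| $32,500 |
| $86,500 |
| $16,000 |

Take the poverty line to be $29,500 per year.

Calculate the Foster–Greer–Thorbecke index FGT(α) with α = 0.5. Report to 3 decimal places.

0.318

Poor units: $5,000, $16,000, $16,500, $18,500 (q = 4 of N = 9).
Normalized shortfalls: (29500−5000)/29500 = 0.8305; (29500−16000)/29500 = 0.4576; (29500−16500)/29500 = 0.4407; (29500−18500)/29500 = 0.3729.
Raised to α = 0.5: 0.91132; 0.67648; 0.66384; 0.61064.
Sum = 2.862280; FGT(0.5) = 2.862280 / 9 = 0.318.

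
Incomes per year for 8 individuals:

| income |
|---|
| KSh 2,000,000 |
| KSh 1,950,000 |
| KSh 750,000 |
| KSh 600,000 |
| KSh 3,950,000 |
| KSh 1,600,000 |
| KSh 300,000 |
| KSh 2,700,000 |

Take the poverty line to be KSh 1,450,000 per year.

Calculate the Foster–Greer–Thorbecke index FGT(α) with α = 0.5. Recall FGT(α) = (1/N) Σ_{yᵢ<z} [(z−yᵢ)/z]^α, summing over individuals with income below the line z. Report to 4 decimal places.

Poor units: KSh 300,000, KSh 600,000, KSh 750,000 (q = 3 of N = 8).
Relative gaps: (1450000−300000)/1450000 = 0.7931; (1450000−600000)/1450000 = 0.5862; (1450000−750000)/1450000 = 0.4828.
Raised to α = 0.5: 0.89056; 0.76564; 0.69481.
Sum = 2.351013; FGT(0.5) = 2.351013 / 8 = 0.2939.

0.2939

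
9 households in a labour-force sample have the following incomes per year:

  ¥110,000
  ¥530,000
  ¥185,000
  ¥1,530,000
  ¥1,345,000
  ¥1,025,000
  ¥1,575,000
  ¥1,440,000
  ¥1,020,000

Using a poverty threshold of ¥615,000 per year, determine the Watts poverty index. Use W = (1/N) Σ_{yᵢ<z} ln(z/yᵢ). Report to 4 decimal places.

Below the line: ¥110,000, ¥185,000, ¥530,000 (q = 3 of N = 9).
Log shortfalls: ln(615000/110000) = 1.7211; ln(615000/185000) = 1.2013; ln(615000/530000) = 0.1487.
W = 3.071154 / 9 = 0.3412.

0.3412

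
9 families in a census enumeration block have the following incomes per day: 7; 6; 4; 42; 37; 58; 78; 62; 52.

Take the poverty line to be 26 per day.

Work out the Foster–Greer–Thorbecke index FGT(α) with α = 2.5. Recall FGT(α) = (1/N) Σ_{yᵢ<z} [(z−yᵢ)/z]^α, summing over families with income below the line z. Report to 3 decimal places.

0.182

Incomes under z: 4, 6, 7 (q = 3 of N = 9).
Normalized shortfalls: (26−4)/26 = 0.8462; (26−6)/26 = 0.7692; (26−7)/26 = 0.7308.
Raised to α = 2.5: 0.65860; 0.51897; 0.45651.
Sum = 1.634082; FGT(2.5) = 1.634082 / 9 = 0.182.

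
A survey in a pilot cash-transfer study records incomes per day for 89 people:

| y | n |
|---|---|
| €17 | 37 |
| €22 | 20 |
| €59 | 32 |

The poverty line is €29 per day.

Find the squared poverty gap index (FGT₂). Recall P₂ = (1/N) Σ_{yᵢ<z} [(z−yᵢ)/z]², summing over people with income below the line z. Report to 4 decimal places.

Incomes under z: 37×€17, 20×€22 (q = 57 of N = 89).
Normalized shortfalls: (29−17)/29 = 0.4138 (×37); (29−22)/29 = 0.2414 (×20).
Squared: 0.1712 (×37); 0.0583 (×20).
Sum = 7.500595; P₂ = 7.500595 / 89 = 0.0843.

0.0843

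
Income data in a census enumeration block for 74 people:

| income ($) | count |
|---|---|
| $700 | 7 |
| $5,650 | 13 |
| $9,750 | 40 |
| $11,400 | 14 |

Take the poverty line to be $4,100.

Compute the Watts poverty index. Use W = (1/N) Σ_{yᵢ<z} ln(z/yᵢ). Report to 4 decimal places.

Poor units: 7×$700 (q = 7 of N = 74).
Log gaps: ln(4100/700) = 1.7677 (×7).
W = 12.373633 / 74 = 0.1672.

0.1672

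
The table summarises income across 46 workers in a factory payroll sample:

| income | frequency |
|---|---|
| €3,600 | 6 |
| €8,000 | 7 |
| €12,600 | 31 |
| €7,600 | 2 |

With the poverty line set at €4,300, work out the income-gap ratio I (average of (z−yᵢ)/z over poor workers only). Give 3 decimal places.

0.163

Incomes under z: 6×€3,600 (q = 6 of N = 46).
Relative gaps: 0.1628 (×6); sum = 0.976744.
I averages over the q = 6 poor units only: 0.976744 / 6 = 0.163.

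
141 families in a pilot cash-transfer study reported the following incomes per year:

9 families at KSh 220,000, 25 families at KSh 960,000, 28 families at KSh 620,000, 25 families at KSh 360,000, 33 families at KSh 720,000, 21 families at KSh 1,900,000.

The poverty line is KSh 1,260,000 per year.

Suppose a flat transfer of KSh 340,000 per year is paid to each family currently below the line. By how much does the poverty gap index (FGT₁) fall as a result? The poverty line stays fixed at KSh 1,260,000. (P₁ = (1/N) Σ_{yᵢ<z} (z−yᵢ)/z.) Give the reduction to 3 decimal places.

Before: below the line — 9×KSh 220,000, 25×KSh 360,000, 28×KSh 620,000, 33×KSh 720,000, 25×KSh 960,000; poverty gap index (FGT₁) = 0.42272.
After the KSh 340,000 transfer: below the line — 9×KSh 560,000, 25×KSh 700,000, 28×KSh 960,000, 33×KSh 1,060,000; poverty gap index (FGT₁) = 0.19869.
Reduction = 0.42272 − 0.19869 = 0.224.

0.224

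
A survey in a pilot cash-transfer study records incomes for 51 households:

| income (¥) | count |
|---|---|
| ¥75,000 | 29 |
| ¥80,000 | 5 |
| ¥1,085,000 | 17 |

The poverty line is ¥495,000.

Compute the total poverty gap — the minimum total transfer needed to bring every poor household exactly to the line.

¥14,255,000

Below the line: 29×¥75,000, 5×¥80,000 (q = 34 of N = 51).
Individual gaps: 29×(495000−75000) = 12180000; 5×(495000−80000) = 2075000.
Aggregate gap = ¥14,255,000.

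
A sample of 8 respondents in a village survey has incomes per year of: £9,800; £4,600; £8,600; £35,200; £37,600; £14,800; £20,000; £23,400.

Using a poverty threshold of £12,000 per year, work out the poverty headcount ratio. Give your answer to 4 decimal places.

0.3750

3 of the 8 respondents have income below £12,000.
H = 3/8 = 0.3750.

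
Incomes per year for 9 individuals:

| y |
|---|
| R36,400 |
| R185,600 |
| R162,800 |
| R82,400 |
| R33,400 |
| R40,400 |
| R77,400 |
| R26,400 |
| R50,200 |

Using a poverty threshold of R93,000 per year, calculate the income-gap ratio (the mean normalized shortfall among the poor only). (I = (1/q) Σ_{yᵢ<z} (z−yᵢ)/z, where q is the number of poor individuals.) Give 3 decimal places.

0.468

Below the line: R26,400, R33,400, R36,400, R40,400, R50,200, R77,400, R82,400 (q = 7 of N = 9).
Shortfall ratios (z−y)/z: 0.7161, 0.6409, 0.6086, 0.5656, 0.4602, 0.1677, 0.1140; sum = 3.273118.
I averages over the q = 7 poor units only: 3.273118 / 7 = 0.468.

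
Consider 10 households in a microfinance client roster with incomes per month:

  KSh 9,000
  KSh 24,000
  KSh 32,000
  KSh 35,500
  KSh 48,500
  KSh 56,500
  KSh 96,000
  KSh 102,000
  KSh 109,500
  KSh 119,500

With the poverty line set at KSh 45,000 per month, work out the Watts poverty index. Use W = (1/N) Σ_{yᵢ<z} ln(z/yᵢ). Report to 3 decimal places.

0.282

Below z: KSh 9,000, KSh 24,000, KSh 32,000, KSh 35,500 (q = 4 of N = 10).
Log shortfalls: ln(45000/9000) = 1.6094; ln(45000/24000) = 0.6286; ln(45000/32000) = 0.3409; ln(45000/35500) = 0.2371.
W = 2.816103 / 10 = 0.282.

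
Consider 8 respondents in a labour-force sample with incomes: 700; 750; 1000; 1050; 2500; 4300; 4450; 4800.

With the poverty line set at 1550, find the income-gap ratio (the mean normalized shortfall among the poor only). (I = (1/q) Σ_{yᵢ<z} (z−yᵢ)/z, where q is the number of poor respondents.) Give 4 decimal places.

Poor units: 700, 750, 1000, 1050 (q = 4 of N = 8).
Relative gaps: 0.5484, 0.5161, 0.3548, 0.3226; sum = 1.741935.
I averages over the q = 4 poor units only: 1.741935 / 4 = 0.4355.

0.4355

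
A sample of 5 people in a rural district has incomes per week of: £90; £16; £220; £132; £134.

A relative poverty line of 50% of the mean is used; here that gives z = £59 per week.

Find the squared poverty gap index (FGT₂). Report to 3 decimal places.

0.106

Incomes under z: £16 (q = 1 of N = 5).
Normalized shortfalls: (59−16)/59 = 0.7288.
Squared: 0.5312.
Sum = 0.531169; P₂ = 0.531169 / 5 = 0.106.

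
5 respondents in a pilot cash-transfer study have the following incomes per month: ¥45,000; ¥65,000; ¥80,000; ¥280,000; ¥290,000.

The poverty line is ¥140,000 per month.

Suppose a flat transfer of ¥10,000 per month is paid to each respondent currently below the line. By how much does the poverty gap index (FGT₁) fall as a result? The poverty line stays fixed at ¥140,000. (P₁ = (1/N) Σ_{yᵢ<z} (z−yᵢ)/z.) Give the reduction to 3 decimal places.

Before: below the line — ¥45,000, ¥65,000, ¥80,000; poverty gap index (FGT₁) = 0.32857.
After the ¥10,000 transfer: below the line — ¥55,000, ¥75,000, ¥90,000; poverty gap index (FGT₁) = 0.28571.
Reduction = 0.32857 − 0.28571 = 0.043.

0.043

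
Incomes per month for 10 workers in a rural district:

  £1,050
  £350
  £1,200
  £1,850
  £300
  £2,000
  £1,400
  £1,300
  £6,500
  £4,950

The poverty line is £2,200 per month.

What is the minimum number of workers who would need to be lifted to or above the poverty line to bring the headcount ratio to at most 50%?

3

Currently q = 8 of N = 10 are below the line (H = 0.800).
A headcount ratio of at most 50% allows at most ⌊0.50 × 10⌋ = 5 poor workers.
So at least 8 − 5 = 3 must be lifted.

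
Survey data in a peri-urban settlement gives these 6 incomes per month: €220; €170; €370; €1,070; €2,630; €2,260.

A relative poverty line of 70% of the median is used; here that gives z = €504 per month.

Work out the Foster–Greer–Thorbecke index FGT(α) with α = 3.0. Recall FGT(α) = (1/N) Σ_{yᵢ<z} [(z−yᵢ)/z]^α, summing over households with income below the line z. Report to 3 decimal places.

0.081

Below the line: €170, €220, €370 (q = 3 of N = 6).
Shortfall ratios: (504−170)/504 = 0.6627; (504−220)/504 = 0.5635; (504−370)/504 = 0.2659.
Raised to α = 3.0: 0.29104; 0.17892; 0.01879.
Sum = 0.488753; FGT(3.0) = 0.488753 / 6 = 0.081.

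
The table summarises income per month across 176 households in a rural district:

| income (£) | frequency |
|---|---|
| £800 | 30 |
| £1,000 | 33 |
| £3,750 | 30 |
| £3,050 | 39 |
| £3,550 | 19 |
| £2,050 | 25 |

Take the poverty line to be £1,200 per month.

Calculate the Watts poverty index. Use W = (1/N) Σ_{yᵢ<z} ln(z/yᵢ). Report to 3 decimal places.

0.103

Incomes under z: 30×£800, 33×£1,000 (q = 63 of N = 176).
Log shortfalls: ln(1200/800) = 0.4055 (×30); ln(1200/1000) = 0.1823 (×33).
W = 18.180565 / 176 = 0.103.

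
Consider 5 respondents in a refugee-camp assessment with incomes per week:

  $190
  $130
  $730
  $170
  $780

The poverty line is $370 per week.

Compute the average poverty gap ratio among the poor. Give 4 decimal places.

0.5586

Below the line: $130, $170, $190 (q = 3 of N = 5).
Shortfall ratios (z−y)/z: 0.6486, 0.5405, 0.4865; sum = 1.675676.
The income-gap ratio divides by q (the poor only): 1.675676 / 3 = 0.5586.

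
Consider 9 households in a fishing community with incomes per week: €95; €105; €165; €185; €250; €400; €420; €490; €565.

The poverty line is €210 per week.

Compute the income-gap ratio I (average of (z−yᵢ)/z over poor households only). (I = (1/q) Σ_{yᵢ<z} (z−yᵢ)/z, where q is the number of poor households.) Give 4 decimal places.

0.3452

Below z: €95, €105, €165, €185 (q = 4 of N = 9).
Relative gaps: 0.5476, 0.5000, 0.2143, 0.1190; sum = 1.380952.
I averages over the q = 4 poor units only: 1.380952 / 4 = 0.3452.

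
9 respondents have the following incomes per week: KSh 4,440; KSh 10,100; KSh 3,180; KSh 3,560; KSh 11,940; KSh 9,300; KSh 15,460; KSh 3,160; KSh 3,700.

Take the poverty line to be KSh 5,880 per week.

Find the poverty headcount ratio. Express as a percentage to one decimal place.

55.6%

5 of the 9 respondents have income below KSh 5,880.
H = 5/9 = 55.6%.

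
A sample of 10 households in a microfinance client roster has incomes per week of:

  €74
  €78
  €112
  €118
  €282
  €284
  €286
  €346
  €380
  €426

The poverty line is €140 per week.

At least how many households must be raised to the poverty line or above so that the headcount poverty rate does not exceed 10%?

Currently q = 4 of N = 10 are below the line (H = 0.400).
A headcount ratio of at most 10% allows at most ⌊0.10 × 10⌋ = 1 poor households.
So at least 4 − 1 = 3 must be lifted.

3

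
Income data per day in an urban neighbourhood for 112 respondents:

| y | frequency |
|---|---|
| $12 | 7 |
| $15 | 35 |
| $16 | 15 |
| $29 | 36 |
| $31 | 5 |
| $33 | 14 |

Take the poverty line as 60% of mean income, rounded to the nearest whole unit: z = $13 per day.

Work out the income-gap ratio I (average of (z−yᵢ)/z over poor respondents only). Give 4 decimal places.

0.0769

Below the line: 7×$12 (q = 7 of N = 112).
Relative gaps: 0.0769 (×7); sum = 0.538462.
The income-gap ratio divides by q (the poor only): 0.538462 / 7 = 0.0769.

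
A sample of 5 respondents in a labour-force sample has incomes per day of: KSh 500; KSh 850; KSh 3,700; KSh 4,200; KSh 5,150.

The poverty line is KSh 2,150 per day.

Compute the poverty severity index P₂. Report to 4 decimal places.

Below the line: KSh 500, KSh 850 (q = 2 of N = 5).
Shortfall ratios: (2150−500)/2150 = 0.7674; (2150−850)/2150 = 0.6047.
Squared: 0.5890; 0.3656.
Sum = 0.954570; P₂ = 0.954570 / 5 = 0.1909.

0.1909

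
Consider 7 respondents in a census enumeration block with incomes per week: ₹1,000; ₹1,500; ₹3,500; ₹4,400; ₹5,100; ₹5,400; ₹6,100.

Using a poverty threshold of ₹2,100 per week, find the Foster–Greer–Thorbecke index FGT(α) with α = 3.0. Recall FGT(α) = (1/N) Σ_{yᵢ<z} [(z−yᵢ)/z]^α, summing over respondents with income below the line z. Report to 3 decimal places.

Below the line: ₹1,000, ₹1,500 (q = 2 of N = 7).
Relative gaps: (2100−1000)/2100 = 0.5238; (2100−1500)/2100 = 0.2857.
Raised to α = 3.0: 0.14372; 0.02332.
Sum = 0.167045; FGT(3.0) = 0.167045 / 7 = 0.024.

0.024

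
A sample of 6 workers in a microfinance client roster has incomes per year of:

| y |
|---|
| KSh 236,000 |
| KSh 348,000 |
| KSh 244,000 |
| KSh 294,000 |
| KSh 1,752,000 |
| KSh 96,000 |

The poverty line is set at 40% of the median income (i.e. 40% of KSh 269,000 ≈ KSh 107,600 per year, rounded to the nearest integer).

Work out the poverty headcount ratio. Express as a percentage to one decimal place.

1 of the 6 workers have income below KSh 107,600.
H = 1/6 = 16.7%.

16.7%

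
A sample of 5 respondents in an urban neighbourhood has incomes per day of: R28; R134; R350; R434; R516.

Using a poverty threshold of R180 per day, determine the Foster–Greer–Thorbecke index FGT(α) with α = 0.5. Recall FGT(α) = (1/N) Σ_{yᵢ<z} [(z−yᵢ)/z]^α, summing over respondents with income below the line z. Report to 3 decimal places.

Poor units: R28, R134 (q = 2 of N = 5).
Shortfall ratios: (180−28)/180 = 0.8444; (180−134)/180 = 0.2556.
Raised to α = 0.5: 0.91894; 0.50553.
Sum = 1.424462; FGT(0.5) = 1.424462 / 5 = 0.285.

0.285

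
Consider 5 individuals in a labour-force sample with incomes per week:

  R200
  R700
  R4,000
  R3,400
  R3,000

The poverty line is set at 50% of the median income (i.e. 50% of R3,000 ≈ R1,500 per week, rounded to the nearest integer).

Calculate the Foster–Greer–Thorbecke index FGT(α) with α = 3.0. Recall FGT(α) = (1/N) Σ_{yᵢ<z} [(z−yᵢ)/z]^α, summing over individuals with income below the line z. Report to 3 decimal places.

Below z: R200, R700 (q = 2 of N = 5).
Gap ratios (z−y)/z: (1500−200)/1500 = 0.8667; (1500−700)/1500 = 0.5333.
Raised to α = 3.0: 0.65096; 0.15170.
Sum = 0.802667; FGT(3.0) = 0.802667 / 5 = 0.161.

0.161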